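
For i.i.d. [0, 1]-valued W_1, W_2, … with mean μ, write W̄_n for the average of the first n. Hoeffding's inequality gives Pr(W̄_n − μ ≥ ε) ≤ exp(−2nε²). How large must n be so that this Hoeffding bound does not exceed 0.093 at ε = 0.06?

Require exp(−2nε²) ≤ 0.093, i.e. 2nε² ≥ ln(1/0.093) = 2.375156.
So n ≥ 2.375156 / (2·0.06²) = 329.883.
The smallest integer n is 330.

330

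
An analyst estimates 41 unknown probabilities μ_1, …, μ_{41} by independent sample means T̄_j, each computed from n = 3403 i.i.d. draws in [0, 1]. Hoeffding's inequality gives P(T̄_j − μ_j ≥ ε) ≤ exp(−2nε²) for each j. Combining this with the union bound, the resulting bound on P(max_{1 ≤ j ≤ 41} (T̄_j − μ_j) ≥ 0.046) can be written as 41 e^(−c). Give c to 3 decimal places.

Union bound over the 41 events: P(max_{1 ≤ j ≤ 41} (T̄_j − μ_j) ≥ 0.046) ≤ 41·exp(−2nε²) = 41 exp(−2·3403·0.046²).
So c = 2·3403·0.046² = 14.4015.

14.401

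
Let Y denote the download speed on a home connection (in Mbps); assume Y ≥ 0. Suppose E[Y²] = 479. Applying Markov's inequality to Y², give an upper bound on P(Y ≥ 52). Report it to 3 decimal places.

0.177

Since Y ≥ 0, the event {Y ≥ 52} is the same as {Y² ≥ 2704}.
Markov's inequality applied to Y² gives P(Y² ≥ 2704) ≤ E[Y²]/2704 = 479/2704 = 0.1771.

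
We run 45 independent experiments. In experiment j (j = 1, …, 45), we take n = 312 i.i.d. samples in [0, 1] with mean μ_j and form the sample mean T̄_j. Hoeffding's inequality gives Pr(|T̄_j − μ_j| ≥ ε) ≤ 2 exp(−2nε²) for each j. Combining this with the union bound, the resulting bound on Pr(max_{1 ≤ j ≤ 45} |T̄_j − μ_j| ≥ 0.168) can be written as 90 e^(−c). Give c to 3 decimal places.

17.612

Union bound over the 45 events: Pr(max_{1 ≤ j ≤ 45} |T̄_j − μ_j| ≥ 0.168) ≤ 45·2·exp(−2nε²) = 90 exp(−2·312·0.168²).
So c = 2·312·0.168² = 17.6118.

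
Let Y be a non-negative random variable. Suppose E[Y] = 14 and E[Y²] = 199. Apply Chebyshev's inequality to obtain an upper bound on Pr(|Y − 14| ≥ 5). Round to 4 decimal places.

0.1200

Var(Y) = E[Y²] − (E[Y])² = 199 − 196 = 3.
Chebyshev's inequality: Pr(|Y − μ| ≥ t) ≤ Var(Y)/t² = 3/25 = 0.1200.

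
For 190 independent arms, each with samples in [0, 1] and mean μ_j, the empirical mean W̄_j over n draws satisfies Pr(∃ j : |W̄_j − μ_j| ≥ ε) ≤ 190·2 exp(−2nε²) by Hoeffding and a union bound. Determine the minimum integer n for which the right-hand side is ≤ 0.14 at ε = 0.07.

Need 2·190·exp(−2nε²) ≤ 0.14, i.e. exp(−2nε²) ≤ 0.14/380.
So 2nε² ≥ ln(380/0.14) = 7.906284.
Hence n ≥ 7.906284/(2·0.07²) = 806.764.
The smallest integer n is 807.

807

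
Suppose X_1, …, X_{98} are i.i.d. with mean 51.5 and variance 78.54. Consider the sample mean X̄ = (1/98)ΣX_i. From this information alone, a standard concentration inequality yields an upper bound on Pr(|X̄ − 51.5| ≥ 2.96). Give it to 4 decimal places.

0.0915

With mean and variance of each term known, Chebyshev's inequality bounds the deviation of the sum (or sample mean).
Var(X̄) = Var(X_i)/n = 78.54/98 = 0.80143.
Chebyshev: Pr(|X̄ − 51.5| ≥ 2.96) ≤ Var(X̄)/(2.96)² = 78.54/(98·2.96²) = 0.0915.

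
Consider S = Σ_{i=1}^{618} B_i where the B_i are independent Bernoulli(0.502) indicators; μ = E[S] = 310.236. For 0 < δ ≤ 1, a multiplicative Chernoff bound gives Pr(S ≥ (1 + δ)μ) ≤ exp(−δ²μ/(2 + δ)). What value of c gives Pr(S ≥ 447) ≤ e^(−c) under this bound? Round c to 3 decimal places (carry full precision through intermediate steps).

Write 447 = (1 + δ)μ, so δ = 447/310.236 − 1 = 0.4408386…
Then the exponent is δ²μ/(2 + δ) = (447 − μ)² / (μ·(2 + δ)) = 24.700875.

24.701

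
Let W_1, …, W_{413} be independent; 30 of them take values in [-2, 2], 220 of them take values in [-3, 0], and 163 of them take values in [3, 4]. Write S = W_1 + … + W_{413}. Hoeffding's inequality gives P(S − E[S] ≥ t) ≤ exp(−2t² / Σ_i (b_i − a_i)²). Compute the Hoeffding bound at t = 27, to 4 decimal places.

0.5736

Σ(b_i − a_i)² = 30·4² + 220·3² + 163·1² = 2623.
Exponent = 2·27² / 2623 = 0.55585.
Bound = exp(−0.55585) = 0.57358.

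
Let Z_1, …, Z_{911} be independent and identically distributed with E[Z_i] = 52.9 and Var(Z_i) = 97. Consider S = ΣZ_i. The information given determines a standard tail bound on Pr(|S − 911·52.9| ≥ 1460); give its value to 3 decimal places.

0.041

With mean and variance of each term known, Chebyshev's inequality bounds the deviation of the sum (or sample mean).
Var(S) = n·Var(Z_i) = 911·97 = 88367.
Chebyshev: Pr(|S − 911·52.9| ≥ 1460) ≤ Var(S)/1460² = 88367/2131600 = 0.0415.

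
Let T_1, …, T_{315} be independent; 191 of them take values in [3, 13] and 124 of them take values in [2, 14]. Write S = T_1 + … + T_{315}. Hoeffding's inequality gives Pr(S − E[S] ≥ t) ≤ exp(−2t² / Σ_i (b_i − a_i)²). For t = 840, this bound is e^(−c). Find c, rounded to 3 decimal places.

38.186

Σ(b_i − a_i)² = 191·10² + 124·12² = 36956.
c = 2t² / 36956 = 2·840² / 36956 = 38.1860.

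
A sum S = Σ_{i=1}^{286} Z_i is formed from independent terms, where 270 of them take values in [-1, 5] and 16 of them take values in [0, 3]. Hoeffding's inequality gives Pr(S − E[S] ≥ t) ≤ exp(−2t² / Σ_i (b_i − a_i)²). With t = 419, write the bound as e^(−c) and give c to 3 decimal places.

Σ(b_i − a_i)² = 270·6² + 16·3² = 9864.
c = 2t² / 9864 = 2·419² / 9864 = 35.5963.

35.596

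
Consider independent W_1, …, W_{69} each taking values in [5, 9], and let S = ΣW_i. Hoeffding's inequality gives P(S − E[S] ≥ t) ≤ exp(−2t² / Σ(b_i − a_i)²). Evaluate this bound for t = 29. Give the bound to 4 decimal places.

Σ(b_i − a_i)² = 69·(4)² = 1104.
Exponent = 2·29²/1104 = 1.5236.
Bound = exp(−1.5236) = 0.21794.

0.2179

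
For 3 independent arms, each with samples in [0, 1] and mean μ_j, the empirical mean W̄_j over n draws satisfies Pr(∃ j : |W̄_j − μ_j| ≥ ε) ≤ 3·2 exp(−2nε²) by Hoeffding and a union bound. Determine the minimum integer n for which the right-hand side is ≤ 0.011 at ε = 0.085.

437

Need 2·3·exp(−2nε²) ≤ 0.011, i.e. exp(−2nε²) ≤ 0.011/6.
So 2nε² ≥ ln(6/0.011) = 6.301619.
Hence n ≥ 6.301619/(2·0.085²) = 436.098.
The smallest integer n is 437.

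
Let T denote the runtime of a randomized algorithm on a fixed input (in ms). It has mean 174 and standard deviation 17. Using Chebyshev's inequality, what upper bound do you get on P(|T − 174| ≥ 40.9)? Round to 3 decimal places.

Chebyshev: P(|T − μ| ≥ t) ≤ Var(T)/t².
Var(T) = σ² = 17² = 289.
Bound = 289 / 1672.81 = 0.1728.

0.173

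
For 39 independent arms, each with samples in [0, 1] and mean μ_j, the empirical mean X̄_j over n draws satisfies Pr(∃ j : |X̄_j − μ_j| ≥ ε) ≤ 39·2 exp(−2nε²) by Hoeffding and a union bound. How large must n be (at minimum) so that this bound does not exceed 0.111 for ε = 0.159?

130

Need 2·39·exp(−2nε²) ≤ 0.111, i.e. exp(−2nε²) ≤ 0.111/78.
So 2nε² ≥ ln(78/0.111) = 6.554934.
Hence n ≥ 6.554934/(2·0.159²) = 129.642.
The smallest integer n is 130.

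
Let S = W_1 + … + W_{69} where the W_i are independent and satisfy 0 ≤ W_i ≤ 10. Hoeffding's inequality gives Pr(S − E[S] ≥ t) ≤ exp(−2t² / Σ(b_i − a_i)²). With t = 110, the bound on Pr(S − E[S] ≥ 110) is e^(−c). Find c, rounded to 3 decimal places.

Σ(b_i − a_i)² = 69·(10)² = 6900.
c = 2t²/6900 = 2·110²/6900 = 3.5072.

3.507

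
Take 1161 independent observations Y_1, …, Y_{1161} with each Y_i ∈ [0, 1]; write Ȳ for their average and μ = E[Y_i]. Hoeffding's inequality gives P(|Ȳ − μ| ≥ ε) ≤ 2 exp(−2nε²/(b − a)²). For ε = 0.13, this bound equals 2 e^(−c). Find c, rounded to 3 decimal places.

c = 2nε²/(b − a)² = 2·1161·0.13² / 1² = 39.2418.

39.242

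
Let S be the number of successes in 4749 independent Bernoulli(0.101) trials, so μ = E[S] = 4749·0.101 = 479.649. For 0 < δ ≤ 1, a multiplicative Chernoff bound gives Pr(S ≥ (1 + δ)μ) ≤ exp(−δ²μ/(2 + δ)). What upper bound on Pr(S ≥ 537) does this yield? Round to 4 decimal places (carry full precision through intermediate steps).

Write 537 = (1 + δ)μ, so δ = 537/479.649 − 1 = 0.1195687…
Then the exponent is δ²μ/(2 + δ) = (537 − μ)² / (μ·(2 + δ)) = 3.235273.
Bound = exp(−3.235273) = 0.03935.

0.0393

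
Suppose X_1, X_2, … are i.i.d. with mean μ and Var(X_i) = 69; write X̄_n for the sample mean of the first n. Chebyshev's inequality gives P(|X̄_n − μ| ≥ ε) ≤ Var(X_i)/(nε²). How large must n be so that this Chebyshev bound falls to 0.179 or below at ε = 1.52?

167

Require 69/(n·1.52²) ≤ 0.179, i.e. n ≥ 69/(0.179·1.52²) = 166.843.
The smallest integer n is 167.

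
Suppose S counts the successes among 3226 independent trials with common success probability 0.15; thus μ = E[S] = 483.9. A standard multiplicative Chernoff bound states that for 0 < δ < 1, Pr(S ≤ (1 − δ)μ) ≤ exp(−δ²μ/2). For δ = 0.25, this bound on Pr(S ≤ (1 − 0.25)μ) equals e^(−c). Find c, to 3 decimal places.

c = δ²μ/2 = 0.25²·483.9/2 = 15.1219.

15.122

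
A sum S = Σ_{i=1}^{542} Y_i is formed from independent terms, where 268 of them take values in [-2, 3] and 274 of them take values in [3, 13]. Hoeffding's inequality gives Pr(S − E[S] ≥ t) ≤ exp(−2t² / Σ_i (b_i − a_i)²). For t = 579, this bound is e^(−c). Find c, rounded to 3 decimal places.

19.662

Σ(b_i − a_i)² = 268·5² + 274·10² = 34100.
c = 2t² / 34100 = 2·579² / 34100 = 19.6622.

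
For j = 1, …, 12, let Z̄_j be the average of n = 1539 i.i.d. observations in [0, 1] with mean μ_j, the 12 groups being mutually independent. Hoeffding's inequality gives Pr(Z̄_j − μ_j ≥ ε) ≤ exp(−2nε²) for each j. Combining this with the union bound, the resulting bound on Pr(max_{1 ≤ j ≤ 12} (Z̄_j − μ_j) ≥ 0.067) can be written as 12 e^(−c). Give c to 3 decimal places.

13.817

Union bound over the 12 events: Pr(max_{1 ≤ j ≤ 12} (Z̄_j − μ_j) ≥ 0.067) ≤ 12·exp(−2nε²) = 12 exp(−2·1539·0.067²).
So c = 2·1539·0.067² = 13.8171.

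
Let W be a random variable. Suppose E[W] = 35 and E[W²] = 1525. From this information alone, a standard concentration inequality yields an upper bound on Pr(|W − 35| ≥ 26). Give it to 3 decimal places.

The first two moments determine the variance, so Chebyshev's inequality is the sharpest standard bound available.
Var(W) = E[W²] − (E[W])² = 1525 − 1225 = 300.
Chebyshev's inequality: Pr(|W − μ| ≥ t) ≤ Var(W)/t² = 300/676 = 0.4438.

0.444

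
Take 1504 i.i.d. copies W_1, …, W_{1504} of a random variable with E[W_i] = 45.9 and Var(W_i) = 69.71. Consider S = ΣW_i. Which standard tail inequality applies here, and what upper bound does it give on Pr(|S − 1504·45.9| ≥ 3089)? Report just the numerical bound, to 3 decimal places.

0.011

With mean and variance of each term known, Chebyshev's inequality bounds the deviation of the sum (or sample mean).
Var(S) = n·Var(W_i) = 1504·69.71 = 104843.84.
Chebyshev: Pr(|S − 1504·45.9| ≥ 3089) ≤ Var(S)/3089² = 104843.84/9541921 = 0.0110.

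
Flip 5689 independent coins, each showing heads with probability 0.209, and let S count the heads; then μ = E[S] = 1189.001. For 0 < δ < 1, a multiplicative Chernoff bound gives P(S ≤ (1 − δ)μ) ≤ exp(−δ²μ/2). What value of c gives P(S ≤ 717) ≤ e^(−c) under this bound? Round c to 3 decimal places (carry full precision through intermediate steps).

93.686

Write 717 = (1 − δ)μ, so δ = 1 − 717/1189.001 = 0.3969728…
Then the exponent is δ²μ/2 = (μ − 717)²/(2μ) = 93.685768.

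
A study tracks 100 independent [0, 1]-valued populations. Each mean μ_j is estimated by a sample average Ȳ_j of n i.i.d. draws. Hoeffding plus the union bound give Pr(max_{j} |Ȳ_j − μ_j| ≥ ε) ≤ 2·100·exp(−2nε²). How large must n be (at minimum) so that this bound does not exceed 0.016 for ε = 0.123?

312

Need 2·100·exp(−2nε²) ≤ 0.016, i.e. exp(−2nε²) ≤ 0.016/200.
So 2nε² ≥ ln(200/0.016) = 9.433484.
Hence n ≥ 9.433484/(2·0.123²) = 311.768.
The smallest integer n is 312.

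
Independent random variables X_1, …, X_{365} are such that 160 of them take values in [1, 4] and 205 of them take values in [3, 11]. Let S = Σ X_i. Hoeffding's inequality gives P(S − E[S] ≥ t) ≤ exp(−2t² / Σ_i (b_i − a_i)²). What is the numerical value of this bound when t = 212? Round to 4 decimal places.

0.0021

Σ(b_i − a_i)² = 160·3² + 205·8² = 14560.
Exponent = 2·212² / 14560 = 6.17363.
Bound = exp(−6.17363) = 0.00208.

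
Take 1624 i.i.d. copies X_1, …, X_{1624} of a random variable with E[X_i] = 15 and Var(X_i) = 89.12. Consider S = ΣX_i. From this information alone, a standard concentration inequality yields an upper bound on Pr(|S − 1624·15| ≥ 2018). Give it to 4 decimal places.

0.0355

With mean and variance of each term known, Chebyshev's inequality bounds the deviation of the sum (or sample mean).
Var(S) = n·Var(X_i) = 1624·89.12 = 144730.88.
Chebyshev: Pr(|S − 1624·15| ≥ 2018) ≤ Var(S)/2018² = 144730.88/4072324 = 0.0355.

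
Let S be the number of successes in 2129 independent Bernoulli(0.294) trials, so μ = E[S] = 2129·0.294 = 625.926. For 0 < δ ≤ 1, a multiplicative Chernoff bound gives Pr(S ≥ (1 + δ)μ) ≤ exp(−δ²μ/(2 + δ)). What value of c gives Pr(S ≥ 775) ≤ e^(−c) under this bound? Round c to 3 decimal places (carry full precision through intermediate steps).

Write 775 = (1 + δ)μ, so δ = 775/625.926 − 1 = 0.2381655…
Then the exponent is δ²μ/(2 + δ) = (775 − μ)² / (μ·(2 + δ)) = 15.863120.

15.863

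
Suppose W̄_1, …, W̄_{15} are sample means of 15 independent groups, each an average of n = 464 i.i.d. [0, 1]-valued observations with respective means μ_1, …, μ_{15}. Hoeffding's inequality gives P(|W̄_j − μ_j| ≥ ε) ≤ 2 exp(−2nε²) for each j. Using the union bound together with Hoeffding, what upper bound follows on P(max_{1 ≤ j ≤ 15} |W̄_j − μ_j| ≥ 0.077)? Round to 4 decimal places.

0.1223

Per-experiment Hoeffding bound: 2·exp(−2·464·0.077²) = 2·exp(−5.50211) = 0.0081563.
Union bound over 15 events: 15·0.0081563 = 0.12234.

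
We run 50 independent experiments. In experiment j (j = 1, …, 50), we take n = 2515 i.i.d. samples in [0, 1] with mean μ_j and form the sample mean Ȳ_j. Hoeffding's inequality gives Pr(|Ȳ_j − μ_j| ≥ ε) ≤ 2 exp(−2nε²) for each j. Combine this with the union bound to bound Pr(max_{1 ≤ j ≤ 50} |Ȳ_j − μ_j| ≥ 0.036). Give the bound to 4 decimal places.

Per-experiment Hoeffding bound: 2·exp(−2·2515·0.036²) = 2·exp(−6.51888) = 0.0029506.
Union bound over 50 events: 50·0.0029506 = 0.14753.

0.1475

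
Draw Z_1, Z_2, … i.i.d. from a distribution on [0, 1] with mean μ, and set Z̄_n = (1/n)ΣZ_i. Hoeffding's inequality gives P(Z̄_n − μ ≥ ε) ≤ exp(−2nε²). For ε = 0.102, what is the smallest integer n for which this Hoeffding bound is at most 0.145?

Require exp(−2nε²) ≤ 0.145, i.e. 2nε² ≥ ln(1/0.145) = 1.931022.
So n ≥ 1.931022 / (2·0.102²) = 92.802.
The smallest integer n is 93.

93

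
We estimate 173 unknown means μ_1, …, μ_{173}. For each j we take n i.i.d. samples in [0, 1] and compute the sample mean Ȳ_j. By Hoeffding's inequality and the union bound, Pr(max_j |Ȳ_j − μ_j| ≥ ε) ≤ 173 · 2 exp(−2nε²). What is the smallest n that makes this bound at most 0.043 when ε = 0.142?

Need 2·173·exp(−2nε²) ≤ 0.043, i.e. exp(−2nε²) ≤ 0.043/346.
So 2nε² ≥ ln(346/0.043) = 8.992994.
Hence n ≥ 8.992994/(2·0.142²) = 222.996.
The smallest integer n is 223.

223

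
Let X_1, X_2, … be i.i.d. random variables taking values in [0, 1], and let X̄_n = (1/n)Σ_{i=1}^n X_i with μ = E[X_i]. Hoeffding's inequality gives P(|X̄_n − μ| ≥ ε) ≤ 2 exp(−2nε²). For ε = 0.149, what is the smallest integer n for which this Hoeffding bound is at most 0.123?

63

Require 2·exp(−2nε²) ≤ 0.123, i.e. 2nε² ≥ ln(2/0.123) = 2.788718.
So n ≥ 2.788718 / (2·0.149²) = 62.806.
The smallest integer n is 63.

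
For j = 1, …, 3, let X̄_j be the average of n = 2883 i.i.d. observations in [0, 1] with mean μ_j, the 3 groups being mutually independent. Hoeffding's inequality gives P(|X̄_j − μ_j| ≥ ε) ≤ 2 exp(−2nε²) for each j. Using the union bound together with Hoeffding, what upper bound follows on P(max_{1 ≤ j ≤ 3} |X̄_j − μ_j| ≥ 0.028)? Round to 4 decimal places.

0.0653

Per-experiment Hoeffding bound: 2·exp(−2·2883·0.028²) = 2·exp(−4.52054) = 0.021766.
Union bound over 3 events: 3·0.021766 = 0.06530.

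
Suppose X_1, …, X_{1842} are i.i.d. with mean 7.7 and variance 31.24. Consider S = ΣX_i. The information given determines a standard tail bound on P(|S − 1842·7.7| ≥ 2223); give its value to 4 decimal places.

0.0116

With mean and variance of each term known, Chebyshev's inequality bounds the deviation of the sum (or sample mean).
Var(S) = n·Var(X_i) = 1842·31.24 = 57544.08.
Chebyshev: P(|S − 1842·7.7| ≥ 2223) ≤ Var(S)/2223² = 57544.08/4941729 = 0.0116.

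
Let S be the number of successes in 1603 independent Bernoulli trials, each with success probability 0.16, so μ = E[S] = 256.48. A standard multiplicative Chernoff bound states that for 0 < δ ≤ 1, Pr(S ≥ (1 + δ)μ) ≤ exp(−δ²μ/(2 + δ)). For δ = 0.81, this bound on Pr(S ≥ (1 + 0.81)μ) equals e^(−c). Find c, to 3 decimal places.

c = δ²μ/(2 + δ) = 0.81²·256.48/(2 + 0.81) = 59.8849.

59.885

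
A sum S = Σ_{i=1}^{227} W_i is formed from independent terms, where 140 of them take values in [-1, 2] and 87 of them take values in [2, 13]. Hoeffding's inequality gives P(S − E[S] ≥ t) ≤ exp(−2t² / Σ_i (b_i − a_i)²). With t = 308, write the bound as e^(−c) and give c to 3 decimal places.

Σ(b_i − a_i)² = 140·3² + 87·11² = 11787.
c = 2t² / 11787 = 2·308² / 11787 = 16.0964.

16.096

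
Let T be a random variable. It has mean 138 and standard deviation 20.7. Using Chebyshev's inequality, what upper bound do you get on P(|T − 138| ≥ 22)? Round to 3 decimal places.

Chebyshev: P(|T − μ| ≥ t) ≤ Var(T)/t².
Var(T) = σ² = 20.7² = 428.49.
Bound = 428.49 / 484 = 0.8853.

0.885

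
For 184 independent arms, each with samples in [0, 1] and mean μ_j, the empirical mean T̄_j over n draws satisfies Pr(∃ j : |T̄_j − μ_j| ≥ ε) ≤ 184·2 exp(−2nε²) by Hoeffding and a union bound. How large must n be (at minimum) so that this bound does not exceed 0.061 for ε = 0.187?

125

Need 2·184·exp(−2nε²) ≤ 0.061, i.e. exp(−2nε²) ≤ 0.061/368.
So 2nε² ≥ ln(368/0.061) = 8.704964.
Hence n ≥ 8.704964/(2·0.187²) = 124.467.
The smallest integer n is 125.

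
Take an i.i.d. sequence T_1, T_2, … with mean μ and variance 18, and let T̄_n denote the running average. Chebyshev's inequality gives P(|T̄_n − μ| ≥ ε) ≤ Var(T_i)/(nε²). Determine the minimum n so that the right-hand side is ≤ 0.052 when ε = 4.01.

Require 18/(n·4.01²) ≤ 0.052, i.e. n ≥ 18/(0.052·4.01²) = 21.527.
The smallest integer n is 22.

22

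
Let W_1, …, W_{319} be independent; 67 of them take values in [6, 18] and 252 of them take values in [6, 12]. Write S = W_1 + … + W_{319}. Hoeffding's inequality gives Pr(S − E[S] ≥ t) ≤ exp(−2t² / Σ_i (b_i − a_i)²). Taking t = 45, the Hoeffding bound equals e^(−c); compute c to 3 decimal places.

0.216

Σ(b_i − a_i)² = 67·12² + 252·6² = 18720.
c = 2t² / 18720 = 2·45² / 18720 = 0.2163.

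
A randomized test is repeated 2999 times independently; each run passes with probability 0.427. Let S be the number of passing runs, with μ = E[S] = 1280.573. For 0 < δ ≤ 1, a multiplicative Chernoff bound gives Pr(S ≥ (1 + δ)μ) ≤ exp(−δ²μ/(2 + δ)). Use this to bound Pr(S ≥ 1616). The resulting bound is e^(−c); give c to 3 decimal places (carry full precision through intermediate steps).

Write 1616 = (1 + δ)μ, so δ = 1616/1280.573 − 1 = 0.2619351…
Then the exponent is δ²μ/(2 + δ) = (1616 − μ)² / (μ·(2 + δ)) = 38.842892.

38.843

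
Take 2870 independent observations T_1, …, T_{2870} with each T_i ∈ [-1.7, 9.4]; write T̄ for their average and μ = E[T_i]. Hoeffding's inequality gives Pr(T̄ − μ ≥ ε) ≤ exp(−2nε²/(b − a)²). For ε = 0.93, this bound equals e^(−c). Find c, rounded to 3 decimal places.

c = 2nε²/(b − a)² = 2·2870·0.93² / 11.1² = 40.2932.

40.293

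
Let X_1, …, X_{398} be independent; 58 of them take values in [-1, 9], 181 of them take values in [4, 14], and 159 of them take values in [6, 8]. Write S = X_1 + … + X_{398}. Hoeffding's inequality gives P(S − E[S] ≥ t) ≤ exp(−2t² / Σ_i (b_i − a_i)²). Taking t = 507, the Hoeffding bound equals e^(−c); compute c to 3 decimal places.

Σ(b_i − a_i)² = 58·10² + 181·10² + 159·2² = 24536.
c = 2t² / 24536 = 2·507² / 24536 = 20.9528.

20.953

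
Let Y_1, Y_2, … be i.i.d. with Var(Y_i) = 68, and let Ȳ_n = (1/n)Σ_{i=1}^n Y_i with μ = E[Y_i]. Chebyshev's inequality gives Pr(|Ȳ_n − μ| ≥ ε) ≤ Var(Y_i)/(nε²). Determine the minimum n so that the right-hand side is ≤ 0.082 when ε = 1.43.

Require 68/(n·1.43²) ≤ 0.082, i.e. n ≥ 68/(0.082·1.43²) = 405.530.
The smallest integer n is 406.

406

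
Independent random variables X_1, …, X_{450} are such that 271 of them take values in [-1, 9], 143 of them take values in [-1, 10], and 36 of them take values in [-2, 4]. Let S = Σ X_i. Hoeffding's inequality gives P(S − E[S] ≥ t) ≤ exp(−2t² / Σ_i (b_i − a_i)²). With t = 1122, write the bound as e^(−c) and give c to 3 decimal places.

Σ(b_i − a_i)² = 271·10² + 143·11² + 36·6² = 45699.
c = 2t² / 45699 = 2·1122² / 45699 = 55.0946.

55.095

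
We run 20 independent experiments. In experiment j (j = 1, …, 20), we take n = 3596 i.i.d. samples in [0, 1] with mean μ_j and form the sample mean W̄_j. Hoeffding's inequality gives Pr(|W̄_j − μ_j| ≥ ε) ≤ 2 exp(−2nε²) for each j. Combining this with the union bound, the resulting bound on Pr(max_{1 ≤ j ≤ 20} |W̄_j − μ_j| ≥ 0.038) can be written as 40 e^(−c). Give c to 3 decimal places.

Union bound over the 20 events: Pr(max_{1 ≤ j ≤ 20} |W̄_j − μ_j| ≥ 0.038) ≤ 20·2·exp(−2nε²) = 40 exp(−2·3596·0.038²).
So c = 2·3596·0.038² = 10.3852.

10.385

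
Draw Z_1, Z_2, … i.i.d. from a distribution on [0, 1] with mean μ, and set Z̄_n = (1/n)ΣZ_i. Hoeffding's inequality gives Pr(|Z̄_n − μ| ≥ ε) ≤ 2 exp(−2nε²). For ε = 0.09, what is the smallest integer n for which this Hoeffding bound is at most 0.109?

Require 2·exp(−2nε²) ≤ 0.109, i.e. 2nε² ≥ ln(2/0.109) = 2.909555.
So n ≥ 2.909555 / (2·0.09²) = 179.602.
The smallest integer n is 180.

180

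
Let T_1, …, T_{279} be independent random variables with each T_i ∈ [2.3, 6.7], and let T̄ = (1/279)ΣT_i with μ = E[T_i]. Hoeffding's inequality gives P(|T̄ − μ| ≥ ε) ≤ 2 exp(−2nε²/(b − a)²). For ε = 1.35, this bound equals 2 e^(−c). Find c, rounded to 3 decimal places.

c = 2nε²/(b − a)² = 2·279·1.35² / 4.4² = 52.5287.

52.529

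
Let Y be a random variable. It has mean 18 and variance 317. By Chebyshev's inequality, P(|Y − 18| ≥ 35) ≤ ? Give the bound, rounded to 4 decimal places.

0.2588

Chebyshev: P(|Y − μ| ≥ t) ≤ Var(Y)/t².
Bound = 317 / 1225 = 0.2588.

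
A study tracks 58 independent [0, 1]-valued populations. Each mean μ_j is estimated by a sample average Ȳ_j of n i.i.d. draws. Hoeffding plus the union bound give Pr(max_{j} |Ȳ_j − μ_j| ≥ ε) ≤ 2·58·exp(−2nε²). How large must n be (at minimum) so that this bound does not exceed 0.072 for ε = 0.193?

Need 2·58·exp(−2nε²) ≤ 0.072, i.e. exp(−2nε²) ≤ 0.072/116.
So 2nε² ≥ ln(116/0.072) = 7.384679.
Hence n ≥ 7.384679/(2·0.193²) = 99.126.
The smallest integer n is 100.

100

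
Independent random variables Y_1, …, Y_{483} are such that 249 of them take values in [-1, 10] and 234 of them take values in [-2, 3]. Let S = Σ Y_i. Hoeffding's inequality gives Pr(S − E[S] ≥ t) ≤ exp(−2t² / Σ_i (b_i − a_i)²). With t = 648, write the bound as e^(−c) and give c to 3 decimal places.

Σ(b_i − a_i)² = 249·11² + 234·5² = 35979.
c = 2t² / 35979 = 2·648² / 35979 = 23.3416.

23.342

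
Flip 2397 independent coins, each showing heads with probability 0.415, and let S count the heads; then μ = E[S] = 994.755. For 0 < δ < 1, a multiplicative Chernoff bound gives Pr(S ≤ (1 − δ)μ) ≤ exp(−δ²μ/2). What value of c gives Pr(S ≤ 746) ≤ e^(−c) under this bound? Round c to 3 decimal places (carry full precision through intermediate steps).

Write 746 = (1 − δ)μ, so δ = 1 − 746/994.755 = 0.2500666…
Then the exponent is δ²μ/2 = (μ − 746)²/(2μ) = 31.102658.

31.103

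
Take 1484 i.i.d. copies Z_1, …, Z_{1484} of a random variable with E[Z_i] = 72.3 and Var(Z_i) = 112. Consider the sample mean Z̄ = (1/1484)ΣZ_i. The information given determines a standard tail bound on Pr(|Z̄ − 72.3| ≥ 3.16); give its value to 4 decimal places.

With mean and variance of each term known, Chebyshev's inequality bounds the deviation of the sum (or sample mean).
Var(Z̄) = Var(Z_i)/n = 112/1484 = 0.075472.
Chebyshev: Pr(|Z̄ − 72.3| ≥ 3.16) ≤ Var(Z̄)/(3.16)² = 112/(1484·3.16²) = 0.0076.

0.0076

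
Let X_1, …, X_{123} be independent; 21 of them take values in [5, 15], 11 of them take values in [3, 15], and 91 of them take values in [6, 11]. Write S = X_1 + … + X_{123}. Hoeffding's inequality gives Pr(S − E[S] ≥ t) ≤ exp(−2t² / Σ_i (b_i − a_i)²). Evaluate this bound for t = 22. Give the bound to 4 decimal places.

Σ(b_i − a_i)² = 21·10² + 11·12² + 91·5² = 5959.
Exponent = 2·22² / 5959 = 0.16244.
Bound = exp(−0.16244) = 0.85006.

0.8501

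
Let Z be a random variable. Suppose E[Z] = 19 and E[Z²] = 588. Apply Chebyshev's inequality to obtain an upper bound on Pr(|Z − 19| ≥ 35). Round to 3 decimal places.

Var(Z) = E[Z²] − (E[Z])² = 588 − 361 = 227.
Chebyshev's inequality: Pr(|Z − μ| ≥ t) ≤ Var(Z)/t² = 227/1225 = 0.1853.

0.185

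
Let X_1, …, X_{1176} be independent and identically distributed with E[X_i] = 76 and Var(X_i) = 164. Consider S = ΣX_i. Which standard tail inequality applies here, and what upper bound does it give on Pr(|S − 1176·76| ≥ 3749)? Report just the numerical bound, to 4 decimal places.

0.0137

With mean and variance of each term known, Chebyshev's inequality bounds the deviation of the sum (or sample mean).
Var(S) = n·Var(X_i) = 1176·164 = 192864.
Chebyshev: Pr(|S − 1176·76| ≥ 3749) ≤ Var(S)/3749² = 192864/14055001 = 0.0137.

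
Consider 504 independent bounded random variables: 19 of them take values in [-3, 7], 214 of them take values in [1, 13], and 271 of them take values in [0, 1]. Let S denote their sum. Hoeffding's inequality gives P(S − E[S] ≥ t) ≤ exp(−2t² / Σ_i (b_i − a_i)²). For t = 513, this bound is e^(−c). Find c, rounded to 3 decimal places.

Σ(b_i − a_i)² = 19·10² + 214·12² + 271·1² = 32987.
c = 2t² / 32987 = 2·513² / 32987 = 15.9559.

15.956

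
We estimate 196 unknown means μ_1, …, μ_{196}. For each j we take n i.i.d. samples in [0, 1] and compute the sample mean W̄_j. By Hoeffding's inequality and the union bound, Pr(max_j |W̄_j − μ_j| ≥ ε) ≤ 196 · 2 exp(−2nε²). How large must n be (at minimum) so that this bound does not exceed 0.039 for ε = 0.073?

Need 2·196·exp(−2nε²) ≤ 0.039, i.e. exp(−2nε²) ≤ 0.039/392.
So 2nε² ≥ ln(392/0.039) = 9.215455.
Hence n ≥ 9.215455/(2·0.073²) = 864.651.
The smallest integer n is 865.

865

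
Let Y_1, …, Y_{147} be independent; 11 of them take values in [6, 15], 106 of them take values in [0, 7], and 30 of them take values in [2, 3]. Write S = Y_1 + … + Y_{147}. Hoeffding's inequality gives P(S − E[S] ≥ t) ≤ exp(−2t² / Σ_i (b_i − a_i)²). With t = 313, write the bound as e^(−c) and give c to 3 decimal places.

32.042

Σ(b_i − a_i)² = 11·9² + 106·7² + 30·1² = 6115.
c = 2t² / 6115 = 2·313² / 6115 = 32.0422.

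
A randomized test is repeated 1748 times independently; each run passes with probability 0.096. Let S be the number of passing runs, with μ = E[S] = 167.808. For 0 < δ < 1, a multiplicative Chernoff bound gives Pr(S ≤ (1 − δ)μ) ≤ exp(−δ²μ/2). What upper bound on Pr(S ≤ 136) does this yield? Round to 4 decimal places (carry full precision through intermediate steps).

0.0491

Write 136 = (1 − δ)μ, so δ = 1 − 136/167.808 = 0.18955…
Then the exponent is δ²μ/2 = (μ − 136)²/(2μ) = 3.014603.
Bound = exp(−3.014603) = 0.04907.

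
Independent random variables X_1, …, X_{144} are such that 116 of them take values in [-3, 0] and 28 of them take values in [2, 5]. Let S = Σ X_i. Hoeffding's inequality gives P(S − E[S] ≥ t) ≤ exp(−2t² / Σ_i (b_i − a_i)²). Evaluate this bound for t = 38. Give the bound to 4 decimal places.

0.1077

Σ(b_i − a_i)² = 116·3² + 28·3² = 1296.
Exponent = 2·38² / 1296 = 2.22840.
Bound = exp(−2.22840) = 0.10770.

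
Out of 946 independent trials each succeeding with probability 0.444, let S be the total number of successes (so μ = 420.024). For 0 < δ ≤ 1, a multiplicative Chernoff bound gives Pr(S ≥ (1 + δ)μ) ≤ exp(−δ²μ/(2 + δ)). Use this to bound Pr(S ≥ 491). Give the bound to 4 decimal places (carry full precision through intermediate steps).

Write 491 = (1 + δ)μ, so δ = 491/420.024 − 1 = 0.1689808…
Then the exponent is δ²μ/(2 + δ) = (491 − μ)² / (μ·(2 + δ)) = 5.529594.
Bound = exp(−5.529594) = 0.00397.

0.0040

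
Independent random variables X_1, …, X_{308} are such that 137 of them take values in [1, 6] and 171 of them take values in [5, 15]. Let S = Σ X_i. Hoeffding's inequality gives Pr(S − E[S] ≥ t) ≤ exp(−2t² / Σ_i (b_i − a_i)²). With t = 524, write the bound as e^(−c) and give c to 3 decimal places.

26.755

Σ(b_i − a_i)² = 137·5² + 171·10² = 20525.
c = 2t² / 20525 = 2·524² / 20525 = 26.7553.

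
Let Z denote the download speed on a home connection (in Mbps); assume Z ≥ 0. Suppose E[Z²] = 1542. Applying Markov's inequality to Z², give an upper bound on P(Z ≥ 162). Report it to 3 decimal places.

0.059

Since Z ≥ 0, the event {Z ≥ 162} is the same as {Z² ≥ 26244}.
Markov's inequality applied to Z² gives P(Z² ≥ 26244) ≤ E[Z²]/26244 = 1542/26244 = 0.0588.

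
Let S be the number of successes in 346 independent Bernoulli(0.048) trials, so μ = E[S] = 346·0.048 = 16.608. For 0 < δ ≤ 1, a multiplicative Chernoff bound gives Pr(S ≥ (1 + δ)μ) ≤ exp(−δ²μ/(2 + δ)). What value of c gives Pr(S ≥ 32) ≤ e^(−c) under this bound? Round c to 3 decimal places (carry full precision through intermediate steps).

Write 32 = (1 + δ)μ, so δ = 32/16.608 − 1 = 0.9267823…
Then the exponent is δ²μ/(2 + δ) = (32 − μ)² / (μ·(2 + δ)) = 4.873964.

4.874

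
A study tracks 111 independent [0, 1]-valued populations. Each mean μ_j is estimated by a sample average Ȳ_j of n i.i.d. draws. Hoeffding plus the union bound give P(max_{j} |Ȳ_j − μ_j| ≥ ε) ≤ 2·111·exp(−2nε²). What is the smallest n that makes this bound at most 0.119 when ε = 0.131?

Need 2·111·exp(−2nε²) ≤ 0.119, i.e. exp(−2nε²) ≤ 0.119/222.
So 2nε² ≥ ln(222/0.119) = 7.531309.
Hence n ≥ 7.531309/(2·0.131²) = 219.431.
The smallest integer n is 220.

220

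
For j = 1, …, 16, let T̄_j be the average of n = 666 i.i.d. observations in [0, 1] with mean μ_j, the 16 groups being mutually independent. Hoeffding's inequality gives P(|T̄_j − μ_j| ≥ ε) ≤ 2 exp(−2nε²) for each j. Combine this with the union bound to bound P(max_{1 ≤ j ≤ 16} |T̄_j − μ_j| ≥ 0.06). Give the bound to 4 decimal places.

0.2646

Per-experiment Hoeffding bound: 2·exp(−2·666·0.06²) = 2·exp(−4.79520) = 0.016539.
Union bound over 16 events: 16·0.016539 = 0.26462.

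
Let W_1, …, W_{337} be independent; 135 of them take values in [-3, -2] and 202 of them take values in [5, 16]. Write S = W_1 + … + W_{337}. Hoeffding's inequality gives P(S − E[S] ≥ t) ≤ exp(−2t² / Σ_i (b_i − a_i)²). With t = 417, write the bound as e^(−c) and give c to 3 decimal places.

Σ(b_i − a_i)² = 135·1² + 202·11² = 24577.
c = 2t² / 24577 = 2·417² / 24577 = 14.1505.

14.151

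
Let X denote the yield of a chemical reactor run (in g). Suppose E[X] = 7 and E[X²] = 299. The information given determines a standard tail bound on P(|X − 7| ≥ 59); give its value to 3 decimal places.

The first two moments determine the variance, so Chebyshev's inequality is the sharpest standard bound available.
Var(X) = E[X²] − (E[X])² = 299 − 49 = 250.
Chebyshev's inequality: P(|X − μ| ≥ t) ≤ Var(X)/t² = 250/3481 = 0.0718.

0.072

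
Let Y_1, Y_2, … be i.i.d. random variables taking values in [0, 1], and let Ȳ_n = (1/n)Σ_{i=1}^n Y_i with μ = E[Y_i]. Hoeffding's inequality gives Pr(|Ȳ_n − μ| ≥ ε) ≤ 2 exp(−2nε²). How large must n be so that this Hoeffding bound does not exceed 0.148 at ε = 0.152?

57

Require 2·exp(−2nε²) ≤ 0.148, i.e. 2nε² ≥ ln(2/0.148) = 2.603690.
So n ≥ 2.603690 / (2·0.152²) = 56.347.
The smallest integer n is 57.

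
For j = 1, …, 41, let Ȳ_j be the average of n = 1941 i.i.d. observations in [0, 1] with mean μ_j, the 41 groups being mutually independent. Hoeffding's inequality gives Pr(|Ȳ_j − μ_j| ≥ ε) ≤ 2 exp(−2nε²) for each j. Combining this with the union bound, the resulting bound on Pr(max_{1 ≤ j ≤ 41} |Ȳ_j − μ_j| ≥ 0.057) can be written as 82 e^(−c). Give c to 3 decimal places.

12.613

Union bound over the 41 events: Pr(max_{1 ≤ j ≤ 41} |Ȳ_j − μ_j| ≥ 0.057) ≤ 41·2·exp(−2nε²) = 82 exp(−2·1941·0.057²).
So c = 2·1941·0.057² = 12.6126.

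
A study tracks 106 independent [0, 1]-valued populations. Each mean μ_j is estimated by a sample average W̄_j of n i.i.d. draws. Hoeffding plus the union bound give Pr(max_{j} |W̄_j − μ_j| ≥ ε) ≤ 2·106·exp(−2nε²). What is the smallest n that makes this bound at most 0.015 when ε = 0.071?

948

Need 2·106·exp(−2nε²) ≤ 0.015, i.e. exp(−2nε²) ≤ 0.015/212.
So 2nε² ≥ ln(212/0.015) = 9.556291.
Hence n ≥ 9.556291/(2·0.071²) = 947.857.
The smallest integer n is 948.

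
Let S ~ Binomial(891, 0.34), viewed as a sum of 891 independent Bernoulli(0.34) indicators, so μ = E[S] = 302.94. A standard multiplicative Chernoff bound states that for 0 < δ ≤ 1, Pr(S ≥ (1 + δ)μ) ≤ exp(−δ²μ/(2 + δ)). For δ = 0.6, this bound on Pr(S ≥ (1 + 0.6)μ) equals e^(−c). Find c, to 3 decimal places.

c = δ²μ/(2 + δ) = 0.6²·302.94/(2 + 0.6) = 41.9455.

41.946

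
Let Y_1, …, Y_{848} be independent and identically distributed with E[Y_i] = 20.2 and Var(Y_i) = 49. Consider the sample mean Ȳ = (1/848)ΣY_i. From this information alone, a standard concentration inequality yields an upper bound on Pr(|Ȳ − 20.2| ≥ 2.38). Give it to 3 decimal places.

With mean and variance of each term known, Chebyshev's inequality bounds the deviation of the sum (or sample mean).
Var(Ȳ) = Var(Y_i)/n = 49/848 = 0.057783.
Chebyshev: Pr(|Ȳ − 20.2| ≥ 2.38) ≤ Var(Ȳ)/(2.38)² = 49/(848·2.38²) = 0.0102.

0.010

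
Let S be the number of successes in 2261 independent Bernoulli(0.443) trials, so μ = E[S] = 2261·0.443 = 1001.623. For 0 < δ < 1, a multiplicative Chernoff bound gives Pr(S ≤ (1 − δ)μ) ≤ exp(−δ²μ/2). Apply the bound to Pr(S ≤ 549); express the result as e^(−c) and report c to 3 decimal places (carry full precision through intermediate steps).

Write 549 = (1 − δ)μ, so δ = 1 − 549/1001.623 = 0.4518896…
Then the exponent is δ²μ/2 = (μ − 549)²/(2μ) = 102.267809.

102.268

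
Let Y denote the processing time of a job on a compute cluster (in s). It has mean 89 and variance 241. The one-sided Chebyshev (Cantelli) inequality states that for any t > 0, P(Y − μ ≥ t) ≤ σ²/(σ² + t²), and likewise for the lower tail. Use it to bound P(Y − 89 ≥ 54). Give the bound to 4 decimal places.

0.0763

Here σ² = 241 and t = 54, so σ² + t² = 3157.
Cantelli's bound: 241/3157 = 0.0763.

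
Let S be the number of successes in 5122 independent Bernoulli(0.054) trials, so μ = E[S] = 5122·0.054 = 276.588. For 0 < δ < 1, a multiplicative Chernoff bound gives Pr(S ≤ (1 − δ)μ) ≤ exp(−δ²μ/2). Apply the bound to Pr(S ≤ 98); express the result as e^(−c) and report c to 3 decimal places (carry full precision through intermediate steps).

Write 98 = (1 − δ)μ, so δ = 1 − 98/276.588 = 0.6456824…
Then the exponent is δ²μ/2 = (μ − 98)²/(2μ) = 57.655563.

57.656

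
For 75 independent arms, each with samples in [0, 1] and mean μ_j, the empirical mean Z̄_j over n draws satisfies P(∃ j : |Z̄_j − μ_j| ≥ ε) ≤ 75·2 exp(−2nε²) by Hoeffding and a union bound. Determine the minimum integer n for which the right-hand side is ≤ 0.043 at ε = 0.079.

654

Need 2·75·exp(−2nε²) ≤ 0.043, i.e. exp(−2nε²) ≤ 0.043/150.
So 2nε² ≥ ln(150/0.043) = 8.157190.
Hence n ≥ 8.157190/(2·0.079²) = 653.516.
The smallest integer n is 654.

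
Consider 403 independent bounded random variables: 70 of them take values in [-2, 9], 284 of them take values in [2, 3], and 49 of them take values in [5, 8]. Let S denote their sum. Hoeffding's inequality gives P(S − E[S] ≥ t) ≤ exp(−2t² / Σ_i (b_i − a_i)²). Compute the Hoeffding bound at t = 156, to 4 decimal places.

Σ(b_i − a_i)² = 70·11² + 284·1² + 49·3² = 9195.
Exponent = 2·156² / 9195 = 5.29331.
Bound = exp(−5.29331) = 0.00503.

0.0050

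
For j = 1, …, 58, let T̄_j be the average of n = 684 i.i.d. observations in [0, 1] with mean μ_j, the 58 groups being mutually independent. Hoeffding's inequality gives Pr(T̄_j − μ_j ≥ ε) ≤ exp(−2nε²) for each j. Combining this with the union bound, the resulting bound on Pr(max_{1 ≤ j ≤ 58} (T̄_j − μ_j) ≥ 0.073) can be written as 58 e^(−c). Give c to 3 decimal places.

Union bound over the 58 events: Pr(max_{1 ≤ j ≤ 58} (T̄_j − μ_j) ≥ 0.073) ≤ 58·exp(−2nε²) = 58 exp(−2·684·0.073²).
So c = 2·684·0.073² = 7.2901.

7.290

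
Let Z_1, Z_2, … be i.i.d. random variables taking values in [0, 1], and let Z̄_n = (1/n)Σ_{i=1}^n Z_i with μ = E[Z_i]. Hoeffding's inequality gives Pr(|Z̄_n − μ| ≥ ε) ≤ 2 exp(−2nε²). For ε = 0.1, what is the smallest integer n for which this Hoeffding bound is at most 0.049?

Require 2·exp(−2nε²) ≤ 0.049, i.e. 2nε² ≥ ln(2/0.049) = 3.709082.
So n ≥ 3.709082 / (2·0.1²) = 185.454.
The smallest integer n is 186.

186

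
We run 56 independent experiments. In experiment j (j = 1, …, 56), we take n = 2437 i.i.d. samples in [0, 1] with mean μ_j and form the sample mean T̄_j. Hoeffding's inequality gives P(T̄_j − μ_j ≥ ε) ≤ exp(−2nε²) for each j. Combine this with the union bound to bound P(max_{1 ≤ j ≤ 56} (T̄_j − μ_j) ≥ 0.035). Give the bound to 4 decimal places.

0.1429

Per-experiment Hoeffding bound: exp(−2·2437·0.035²) = exp(−5.97065) = 0.0025526.
Union bound over 56 events: 56·0.0025526 = 0.14294.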